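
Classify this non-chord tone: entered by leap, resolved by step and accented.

Appoggiatura.

Approach: by leap. Departure: by step. Metric position: strong.
Leap in, step out, in a metrically strong position — an appoggiatura. (It is the mirror image of the escape tone, which steps in and leaps out from a weak position.)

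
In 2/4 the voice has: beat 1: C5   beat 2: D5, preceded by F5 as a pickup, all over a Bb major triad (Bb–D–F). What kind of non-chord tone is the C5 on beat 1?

Appoggiatura.

The harmony at that moment is Bb major triad (Bb, D, F); C5 is not a chord tone.
It is approached by leap down from F5 and left by step up to D5.
Leap in, step out, metrically accented — an appoggiatura.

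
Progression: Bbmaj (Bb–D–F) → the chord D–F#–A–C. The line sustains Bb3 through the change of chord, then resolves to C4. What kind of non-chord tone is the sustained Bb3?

The harmony at that moment is D dominant seventh chord (D, F#, A, C); Bb3 is not a chord tone.
It is held over (the same pitch as the preceding Bb3) and left by step up to C4.
Held over from the previous chord and resolving up by step — a retardation.

Bb3 is a retardation.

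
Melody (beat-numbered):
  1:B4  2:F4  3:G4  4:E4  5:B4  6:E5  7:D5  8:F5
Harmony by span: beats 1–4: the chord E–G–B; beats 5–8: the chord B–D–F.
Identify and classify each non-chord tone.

F4 (beat 2) — appoggiatura; E5 (beat 6) — appoggiatura.

The harmony at that moment is E minor triad (E, G, B); F4 is not a chord tone.
It is approached by leap down from B4 and left by step up to G4.
Leap in, step out — an appoggiatura.
The harmony at that moment is B diminished triad (B, D, F); E5 is not a chord tone.
It is approached by leap up from B4 and left by step down to D5.
Leap in, step out — an appoggiatura.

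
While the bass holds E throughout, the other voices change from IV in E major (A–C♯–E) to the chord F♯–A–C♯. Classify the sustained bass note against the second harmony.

The harmony at that moment is F♯ minor triad (F♯, A, C♯); E is not a chord tone.
It is held over (the same pitch as the preceding E) and then sustained as the same pitch into the next harmony.
Sustained through a change of harmony — a pedal tone.

Pedal tone (pedal point).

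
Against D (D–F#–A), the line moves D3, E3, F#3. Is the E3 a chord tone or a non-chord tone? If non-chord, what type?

The harmony at that moment is D major triad (D, F#, A); E3 is not a chord tone.
It is approached by step up from D3 and left by step up to F#3.
Step in, step out in the same direction — a passing tone.

Non-chord tone — a passing tone.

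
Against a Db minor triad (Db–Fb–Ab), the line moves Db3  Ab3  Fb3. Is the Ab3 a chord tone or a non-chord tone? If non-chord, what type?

Chord tone (the fifth of Db minor triad).

Db minor triad contains Db, Fb, Ab; Ab is the fifth, so it is a chord tone.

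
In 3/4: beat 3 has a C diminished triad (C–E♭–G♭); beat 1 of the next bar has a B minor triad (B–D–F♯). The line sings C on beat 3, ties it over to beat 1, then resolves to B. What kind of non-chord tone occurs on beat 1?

Suspension.

The harmony at that moment is B minor triad (B, D, F♯); C is not a chord tone.
It is held over (the same pitch as the preceding C) and left by step down to B.
Held over from the previous chord and resolving down by step — a suspension.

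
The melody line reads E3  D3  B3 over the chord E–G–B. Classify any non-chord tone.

The harmony at that moment is E minor triad (E, G, B); D3 is not a chord tone.
It is approached by step down from E3 and left by leap up to B3.
Step in, leap out — an escape tone.

D3 is an escape tone.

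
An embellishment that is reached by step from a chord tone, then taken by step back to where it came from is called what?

Neighbor tone.

Approach: by step. Departure: by step in the opposite direction, back to the starting pitch.
Stepwise on both sides but reversing to return to the same chord tone — a neighbor tone. (Had it continued onward in the same direction it would be a passing tone instead.)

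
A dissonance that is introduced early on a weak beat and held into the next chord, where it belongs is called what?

Anticipation.

Approach: ahead of the chord change (typically by step), so it is dissonant against the current harmony. Departure: none — the same pitch is restated or held and is a chord tone of the new harmony.
Dissonant first, consonant once the harmony catches up: the note simply arrives early — an anticipation. (The reverse timing, consonant first and dissonant after the change, would be a suspension or retardation.)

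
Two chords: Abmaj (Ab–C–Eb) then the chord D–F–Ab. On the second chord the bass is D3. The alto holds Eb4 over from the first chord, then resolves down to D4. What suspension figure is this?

At the second chord the bass is D3. The suspended Eb4 lies a ninth above the bass; after resolving down by step to D4, the interval above the bass becomes an octave.
Suspension figures are named by those two intervals: 9–8.

9–8 suspension.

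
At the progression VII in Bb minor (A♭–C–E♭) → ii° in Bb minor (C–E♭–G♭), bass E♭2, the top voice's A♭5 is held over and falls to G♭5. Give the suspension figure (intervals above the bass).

4–3 suspension.

At the second chord the bass is E♭2. The suspended A♭5 lies a fourth above the bass; after resolving down by step to G♭5, the interval above the bass becomes a third.
Suspension figures are named by those two intervals: 4–3.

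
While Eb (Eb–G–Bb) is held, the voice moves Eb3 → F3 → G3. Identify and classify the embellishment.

F3 is a passing tone.

The harmony at that moment is Eb major triad (Eb, G, Bb); F3 is not a chord tone.
It is approached by step up from Eb3 and left by step up to G3.
Step in, step out in the same direction — a passing tone.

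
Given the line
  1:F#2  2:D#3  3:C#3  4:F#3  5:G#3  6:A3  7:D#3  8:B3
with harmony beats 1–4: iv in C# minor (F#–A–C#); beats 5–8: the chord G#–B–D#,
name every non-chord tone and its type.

D#3 (beat 2) — appoggiatura; A3 (beat 6) — escape tone.

The harmony at that moment is F# minor triad (F#, A, C#); D#3 is not a chord tone.
It is approached by leap up from F#2 and left by step down to C#3.
Leap in, step out — an appoggiatura.
The harmony at that moment is G# minor triad (G#, B, D#); A3 is not a chord tone.
It is approached by step up from G#3 and left by leap down to D#3.
Step in, leap out — an escape tone.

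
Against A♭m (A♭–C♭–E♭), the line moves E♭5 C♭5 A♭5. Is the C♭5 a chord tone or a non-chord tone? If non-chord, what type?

Ab minor triad contains A♭, C♭, E♭; C♭ is the third, so it is a chord tone.

Chord tone (the third of Ab minor triad).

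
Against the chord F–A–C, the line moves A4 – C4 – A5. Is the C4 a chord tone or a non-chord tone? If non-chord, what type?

F major triad contains F, A, C; C is the fifth, so it is a chord tone.

Chord tone (the fifth of F major triad).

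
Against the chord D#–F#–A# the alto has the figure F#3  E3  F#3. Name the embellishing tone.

E3 is a neighbor tone.

The harmony at that moment is D# minor triad (D#, F#, A#); E3 is not a chord tone.
It is approached by step down from F#3 and left by step up to F#3.
Step away and step back to the same note — a neighbor tone (lower neighbor).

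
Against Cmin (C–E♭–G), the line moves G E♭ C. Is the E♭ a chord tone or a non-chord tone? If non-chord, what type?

C minor triad contains C, E♭, G; E♭ is the third, so it is a chord tone.

Chord tone (the third of C minor triad).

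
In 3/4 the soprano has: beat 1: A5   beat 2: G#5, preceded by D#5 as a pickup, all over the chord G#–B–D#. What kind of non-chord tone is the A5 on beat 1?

Appoggiatura.

The harmony at that moment is G# minor triad (G#, B, D#); A5 is not a chord tone.
It is approached by leap up from D#5 and left by step down to G#5.
Leap in, step out, metrically accented — an appoggiatura.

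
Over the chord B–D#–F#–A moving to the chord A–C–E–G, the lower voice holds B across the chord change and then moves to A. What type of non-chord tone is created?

The harmony at that moment is A minor seventh chord (A, C, E, G); B is not a chord tone.
It is held over (the same pitch as the preceding B) and left by step down to A.
Held over from the previous chord and resolving down by step — a suspension.

B is a suspension.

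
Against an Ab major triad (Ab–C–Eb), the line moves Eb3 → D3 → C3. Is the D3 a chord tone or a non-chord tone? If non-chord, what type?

The harmony at that moment is Ab major triad (Ab, C, Eb); D3 is not a chord tone.
It is approached by step down from Eb3 and left by step down to C3.
Step in, step out in the same direction — a passing tone.

Non-chord tone — a passing tone.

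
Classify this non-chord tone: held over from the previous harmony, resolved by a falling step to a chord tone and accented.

Suspension.

Approach: by preparation — the pitch is first a chord tone, then held (tied or repeated) while the harmony changes under it. Departure: down by step. Metric position: strong.
A prepared dissonance that resolves downward by step — a suspension. (The same figure resolving upward would be a retardation.)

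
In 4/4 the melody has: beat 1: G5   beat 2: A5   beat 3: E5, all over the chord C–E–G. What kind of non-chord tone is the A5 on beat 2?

Escape tone.

The harmony at that moment is C major triad (C, E, G); A5 is not a chord tone.
It is approached by step up from G5 and left by leap down to E5.
Step in, leap out, on a weak beat — an escape tone.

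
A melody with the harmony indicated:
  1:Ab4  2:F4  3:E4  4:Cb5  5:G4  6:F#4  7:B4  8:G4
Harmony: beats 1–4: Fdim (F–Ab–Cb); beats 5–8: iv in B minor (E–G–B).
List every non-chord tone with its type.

E4 (beat 3) — escape tone; F#4 (beat 6) — escape tone.

The harmony at that moment is F diminished triad (F, Ab, Cb); E4 is not a chord tone.
It is approached by step down from F4 and left by leap up to Cb5.
Step in, leap out — an escape tone.
The harmony at that moment is E minor triad (E, G, B); F#4 is not a chord tone.
It is approached by step down from G4 and left by leap up to B4.
Step in, leap out — an escape tone.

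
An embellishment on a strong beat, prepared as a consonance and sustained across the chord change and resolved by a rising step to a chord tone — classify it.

Retardation.

Approach: by preparation — the pitch is first a chord tone, then held (tied or repeated) while the harmony changes under it. Departure: up by step. Metric position: strong.
A prepared dissonance that resolves upward by step — a retardation. (The same figure resolving downward would be a suspension.)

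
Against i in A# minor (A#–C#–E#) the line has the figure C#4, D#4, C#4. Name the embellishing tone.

The harmony at that moment is A# minor triad (A#, C#, E#); D#4 is not a chord tone.
It is approached by step up from C#4 and left by step down to C#4.
Step away and step back to the same note — a neighbor tone (upper neighbor).

D#4 is a neighbor tone.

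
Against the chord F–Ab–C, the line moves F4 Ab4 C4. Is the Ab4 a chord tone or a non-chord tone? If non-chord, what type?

F minor triad contains F, Ab, C; Ab is the third, so it is a chord tone.

Chord tone (the third of F minor triad).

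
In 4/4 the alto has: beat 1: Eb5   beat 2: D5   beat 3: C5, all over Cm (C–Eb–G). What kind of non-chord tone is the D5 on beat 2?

Passing tone.

The harmony at that moment is C minor triad (C, Eb, G); D5 is not a chord tone.
It is approached by step down from Eb5 and left by step down to C5.
Step in, step out in the same direction — a passing tone.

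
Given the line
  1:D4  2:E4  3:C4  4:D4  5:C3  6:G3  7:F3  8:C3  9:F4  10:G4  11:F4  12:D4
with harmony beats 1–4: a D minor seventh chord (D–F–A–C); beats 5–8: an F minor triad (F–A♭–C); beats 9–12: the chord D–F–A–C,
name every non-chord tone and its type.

E4 (beat 2) — escape tone; G3 (beat 6) — appoggiatura; G4 (beat 10) — neighbor tone.

The harmony at that moment is D minor seventh chord (D, F, A, C); E4 is not a chord tone.
It is approached by step up from D4 and left by leap down to C4.
Step in, leap out — an escape tone.
The harmony at that moment is F minor triad (F, A♭, C); G3 is not a chord tone.
It is approached by leap up from C3 and left by step down to F3.
Leap in, step out — an appoggiatura.
The harmony at that moment is D minor seventh chord (D, F, A, C); G4 is not a chord tone.
It is approached by step up from F4 and left by step down to F4.
Step away and step back to the same note — a neighbor tone (upper neighbor).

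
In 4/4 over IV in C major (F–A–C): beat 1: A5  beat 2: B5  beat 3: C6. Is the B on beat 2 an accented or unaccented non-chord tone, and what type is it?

The harmony at that moment is F major triad (F, A, C); B5 is not a chord tone.
It is approached by step up from A5 and left by step up to C6.
Step in, step out in the same direction — a passing tone.
It falls on a weak beat, so it is unaccented.

Unaccented passing tone.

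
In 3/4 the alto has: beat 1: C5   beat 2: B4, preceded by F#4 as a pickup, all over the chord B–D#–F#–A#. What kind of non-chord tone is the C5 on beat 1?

Appoggiatura.

The harmony at that moment is B major seventh chord (B, D#, F#, A#); C5 is not a chord tone.
It is approached by leap up from F#4 and left by step down to B4.
Leap in, step out, metrically accented — an appoggiatura.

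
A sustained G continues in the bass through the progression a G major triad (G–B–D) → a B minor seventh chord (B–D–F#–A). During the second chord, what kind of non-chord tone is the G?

The harmony at that moment is B minor seventh chord (B, D, F#, A); G is not a chord tone.
It is held over (the same pitch as the preceding G) and then sustained as the same pitch into the next harmony.
Sustained through a change of harmony — a pedal tone.

Pedal tone (pedal point).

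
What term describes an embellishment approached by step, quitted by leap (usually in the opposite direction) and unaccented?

Approach: by step. Departure: by leap. Metric position: weak.
Step in, leap out, from a weak position — an escape tone (échappée). (It is the mirror image of the appoggiatura, which leaps in and steps out on a strong beat.)

Escape tone.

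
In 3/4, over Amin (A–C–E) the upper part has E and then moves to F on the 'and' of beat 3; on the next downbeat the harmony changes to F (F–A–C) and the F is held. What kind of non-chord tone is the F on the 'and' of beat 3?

Anticipation.

The harmony at that moment is A minor triad (A, C, E); F is not a chord tone.
It is approached by step up from E and then sustained as the same pitch into the next harmony.
Arriving early and becoming a chord tone when the harmony changes — an anticipation.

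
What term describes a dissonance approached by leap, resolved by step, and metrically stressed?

Appoggiatura.

Approach: by leap. Departure: by step. Metric position: strong.
Leap in, step out, in a metrically strong position — an appoggiatura. (It is the mirror image of the escape tone, which steps in and leaps out from a weak position.)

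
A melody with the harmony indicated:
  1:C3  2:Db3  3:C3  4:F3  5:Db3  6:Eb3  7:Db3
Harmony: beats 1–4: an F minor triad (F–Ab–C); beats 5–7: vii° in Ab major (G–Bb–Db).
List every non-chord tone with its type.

The harmony at that moment is F minor triad (F, Ab, C); Db3 is not a chord tone.
It is approached by step up from C3 and left by step down to C3.
Step away and step back to the same note — a neighbor tone (upper neighbor).
The harmony at that moment is G diminished triad (G, Bb, Db); Eb3 is not a chord tone.
It is approached by step up from Db3 and left by step down to Db3.
Step away and step back to the same note — a neighbor tone (upper neighbor).

Db3 (beat 2) — neighbor tone; Eb3 (beat 6) — neighbor tone.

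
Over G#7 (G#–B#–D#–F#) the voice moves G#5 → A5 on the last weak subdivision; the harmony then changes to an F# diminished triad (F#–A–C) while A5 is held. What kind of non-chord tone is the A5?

A5 is an anticipation.

The harmony at that moment is G# dominant seventh chord (G#, B#, D#, F#); A5 is not a chord tone.
It is approached by step up from G#5 and then sustained as the same pitch into the next harmony.
Arriving early and becoming a chord tone when the harmony changes — an anticipation.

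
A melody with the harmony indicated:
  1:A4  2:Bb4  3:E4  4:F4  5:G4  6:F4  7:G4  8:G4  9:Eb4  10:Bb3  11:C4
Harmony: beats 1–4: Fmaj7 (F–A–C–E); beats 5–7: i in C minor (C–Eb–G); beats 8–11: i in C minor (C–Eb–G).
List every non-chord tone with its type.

The harmony at that moment is F major seventh chord (F, A, C, E); Bb4 is not a chord tone.
It is approached by step up from A4 and left by leap down to E4.
Step in, leap out — an escape tone.
The harmony at that moment is C minor triad (C, Eb, G); F4 is not a chord tone.
It is approached by step down from G4 and left by step up to G4.
Step away and step back to the same note — a neighbor tone (lower neighbor).
The harmony at that moment is C minor triad (C, Eb, G); Bb3 is not a chord tone.
It is approached by leap down from Eb4 and left by step up to C4.
Leap in, step out — an appoggiatura.

Bb4 (beat 2) — escape tone; F4 (beat 6) — neighbor tone; Bb3 (beat 10) — appoggiatura.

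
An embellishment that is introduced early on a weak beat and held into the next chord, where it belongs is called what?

Approach: ahead of the chord change (typically by step), so it is dissonant against the current harmony. Departure: none — the same pitch is restated or held and is a chord tone of the new harmony.
Dissonant first, consonant once the harmony catches up: the note simply arrives early — an anticipation. (The reverse timing, consonant first and dissonant after the change, would be a suspension or retardation.)

Anticipation.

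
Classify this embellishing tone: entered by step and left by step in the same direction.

Passing tone.

Approach: by step. Departure: by step, continuing in the same direction.
Stepwise on both sides with no change of direction means the note fills in the space between two different chord tones — a passing tone. (Had it turned back to its starting note it would be a neighbor tone instead.)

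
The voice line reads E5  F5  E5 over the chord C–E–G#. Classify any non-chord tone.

F5 is a neighbor tone.

The harmony at that moment is C augmented triad (C, E, G#); F5 is not a chord tone.
It is approached by step up from E5 and left by step down to E5.
Step away and step back to the same note — a neighbor tone (upper neighbor).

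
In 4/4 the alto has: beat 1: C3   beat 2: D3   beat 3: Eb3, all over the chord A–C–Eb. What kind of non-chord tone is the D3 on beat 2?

Passing tone.

The harmony at that moment is A diminished triad (A, C, Eb); D3 is not a chord tone.
It is approached by step up from C3 and left by step up to Eb3.
Step in, step out in the same direction — a passing tone.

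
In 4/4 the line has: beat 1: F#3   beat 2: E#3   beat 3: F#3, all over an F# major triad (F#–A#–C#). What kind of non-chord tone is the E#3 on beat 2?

The harmony at that moment is F# major triad (F#, A#, C#); E#3 is not a chord tone.
It is approached by step down from F#3 and left by step up to F#3.
Step away and step back to the same note — a neighbor tone (lower neighbor).

Lower neighbor tone.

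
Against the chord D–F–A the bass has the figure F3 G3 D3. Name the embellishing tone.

The harmony at that moment is D minor triad (D, F, A); G3 is not a chord tone.
It is approached by step up from F3 and left by leap down to D3.
Step in, leap out — an escape tone.

G3 is an escape tone.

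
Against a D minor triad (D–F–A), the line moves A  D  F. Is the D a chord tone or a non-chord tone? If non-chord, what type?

D minor triad contains D, F, A; D is the root, so it is a chord tone.

Chord tone (the root of D minor triad).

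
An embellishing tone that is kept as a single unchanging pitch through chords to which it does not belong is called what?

Approach: none. Departure: none — a single pitch is sustained while the chords change around it, passing through harmonies that do not contain it.
No melodic motion at all; the dissonance is created entirely by the moving harmonies against the stationary note — a pedal tone (pedal point).

Pedal tone.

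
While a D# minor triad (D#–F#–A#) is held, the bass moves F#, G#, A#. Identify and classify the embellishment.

G# is a passing tone.

The harmony at that moment is D# minor triad (D#, F#, A#); G# is not a chord tone.
It is approached by step up from F# and left by step up to A#.
Step in, step out in the same direction — a passing tone.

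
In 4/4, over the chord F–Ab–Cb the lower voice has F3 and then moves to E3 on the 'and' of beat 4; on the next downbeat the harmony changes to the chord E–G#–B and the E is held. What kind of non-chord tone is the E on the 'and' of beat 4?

Anticipation.

The harmony at that moment is F diminished triad (F, Ab, Cb); E3 is not a chord tone.
It is approached by step down from F3 and then sustained as the same pitch into the next harmony.
Arriving early and becoming a chord tone when the harmony changes — an anticipation.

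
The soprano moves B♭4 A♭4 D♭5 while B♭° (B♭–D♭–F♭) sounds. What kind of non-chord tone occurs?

The harmony at that moment is B♭ diminished triad (B♭, D♭, F♭); A♭4 is not a chord tone.
It is approached by step down from B♭4 and left by leap up to D♭5.
Step in, leap out — an escape tone.

A♭4 is an escape tone.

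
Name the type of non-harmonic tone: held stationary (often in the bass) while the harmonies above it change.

Pedal tone.

Approach: none. Departure: none — a single pitch is sustained while the chords change around it, passing through harmonies that do not contain it.
No melodic motion at all; the dissonance is created entirely by the moving harmonies against the stationary note — a pedal tone (pedal point).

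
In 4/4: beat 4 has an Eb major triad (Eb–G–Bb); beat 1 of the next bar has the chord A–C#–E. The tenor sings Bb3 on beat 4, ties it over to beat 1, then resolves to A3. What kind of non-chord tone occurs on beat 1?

The harmony at that moment is A major triad (A, C#, E); Bb3 is not a chord tone.
It is held over (the same pitch as the preceding Bb3) and left by step down to A3.
Held over from the previous chord and resolving down by step — a suspension.

Suspension.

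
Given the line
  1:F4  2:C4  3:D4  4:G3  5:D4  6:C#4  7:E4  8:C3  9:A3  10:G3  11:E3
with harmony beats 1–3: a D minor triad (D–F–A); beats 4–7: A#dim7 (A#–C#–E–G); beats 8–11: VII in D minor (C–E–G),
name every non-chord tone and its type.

The harmony at that moment is D minor triad (D, F, A); C4 is not a chord tone.
It is approached by leap down from F4 and left by step up to D4.
Leap in, step out — an appoggiatura.
The harmony at that moment is A# diminished seventh chord (A#, C#, E, G); D4 is not a chord tone.
It is approached by leap up from G3 and left by step down to C#4.
Leap in, step out — an appoggiatura.
The harmony at that moment is C major triad (C, E, G); A3 is not a chord tone.
It is approached by leap up from C3 and left by step down to G3.
Leap in, step out — an appoggiatura.

C4 (beat 2) — appoggiatura; D4 (beat 5) — appoggiatura; A3 (beat 9) — appoggiatura.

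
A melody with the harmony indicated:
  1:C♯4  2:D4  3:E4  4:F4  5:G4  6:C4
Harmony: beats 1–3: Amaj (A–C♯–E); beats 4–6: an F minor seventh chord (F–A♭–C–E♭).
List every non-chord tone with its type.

The harmony at that moment is A major triad (A, C♯, E); D4 is not a chord tone.
It is approached by step up from C♯4 and left by step up to E4.
Step in, step out in the same direction — a passing tone.
The harmony at that moment is F minor seventh chord (F, A♭, C, E♭); G4 is not a chord tone.
It is approached by step up from F4 and left by leap down to C4.
Step in, leap out — an escape tone.

D4 (beat 2) — passing tone; G4 (beat 5) — escape tone.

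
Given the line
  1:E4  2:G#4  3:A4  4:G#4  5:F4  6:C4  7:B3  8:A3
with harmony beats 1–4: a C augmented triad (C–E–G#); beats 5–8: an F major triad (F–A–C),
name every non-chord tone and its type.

A4 (beat 3) — neighbor tone; B3 (beat 7) — passing tone.

The harmony at that moment is C augmented triad (C, E, G#); A4 is not a chord tone.
It is approached by step up from G#4 and left by step down to G#4.
Step away and step back to the same note — a neighbor tone (upper neighbor).
The harmony at that moment is F major triad (F, A, C); B3 is not a chord tone.
It is approached by step down from C4 and left by step down to A3.
Step in, step out in the same direction — a passing tone.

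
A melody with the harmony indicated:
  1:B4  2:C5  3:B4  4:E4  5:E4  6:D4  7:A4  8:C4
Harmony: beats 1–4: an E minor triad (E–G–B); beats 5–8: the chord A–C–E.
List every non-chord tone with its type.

C5 (beat 2) — neighbor tone; D4 (beat 6) — escape tone.

The harmony at that moment is E minor triad (E, G, B); C5 is not a chord tone.
It is approached by step up from B4 and left by step down to B4.
Step away and step back to the same note — a neighbor tone (upper neighbor).
The harmony at that moment is A minor triad (A, C, E); D4 is not a chord tone.
It is approached by step down from E4 and left by leap up to A4.
Step in, leap out — an escape tone.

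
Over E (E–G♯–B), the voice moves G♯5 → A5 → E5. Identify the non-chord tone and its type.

The harmony at that moment is E major triad (E, G♯, B); A5 is not a chord tone.
It is approached by step up from G♯5 and left by leap down to E5.
Step in, leap out — an escape tone.

A5 is an escape tone.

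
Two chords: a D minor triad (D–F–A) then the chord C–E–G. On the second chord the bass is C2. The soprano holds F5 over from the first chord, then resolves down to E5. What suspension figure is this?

4–3 suspension.

At the second chord the bass is C2. The suspended F5 lies a fourth above the bass; after resolving down by step to E5, the interval above the bass becomes a third.
Suspension figures are named by those two intervals: 4–3.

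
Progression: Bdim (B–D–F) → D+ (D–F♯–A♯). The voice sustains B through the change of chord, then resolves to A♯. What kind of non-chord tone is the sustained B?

B is a suspension.

The harmony at that moment is D augmented triad (D, F♯, A♯); B is not a chord tone.
It is held over (the same pitch as the preceding B) and left by step down to A♯.
Held over from the previous chord and resolving down by step — a suspension.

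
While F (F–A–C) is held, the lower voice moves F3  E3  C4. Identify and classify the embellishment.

The harmony at that moment is F major triad (F, A, C); E3 is not a chord tone.
It is approached by step down from F3 and left by leap up to C4.
Step in, leap out — an escape tone.

E3 is an escape tone.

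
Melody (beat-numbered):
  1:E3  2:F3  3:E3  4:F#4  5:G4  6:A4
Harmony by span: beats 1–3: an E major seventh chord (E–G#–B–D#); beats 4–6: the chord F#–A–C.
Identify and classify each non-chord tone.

The harmony at that moment is E major seventh chord (E, G#, B, D#); F3 is not a chord tone.
It is approached by step up from E3 and left by step down to E3.
Step away and step back to the same note — a neighbor tone (upper neighbor).
The harmony at that moment is F# diminished triad (F#, A, C); G4 is not a chord tone.
It is approached by step up from F#4 and left by step up to A4.
Step in, step out in the same direction — a passing tone.

F3 (beat 2) — neighbor tone; G4 (beat 5) — passing tone.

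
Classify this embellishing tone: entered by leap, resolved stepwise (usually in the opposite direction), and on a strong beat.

Approach: by leap. Departure: by step. Metric position: strong.
Leap in, step out, in a metrically strong position — an appoggiatura. (It is the mirror image of the escape tone, which steps in and leaps out from a weak position.)

Appoggiatura.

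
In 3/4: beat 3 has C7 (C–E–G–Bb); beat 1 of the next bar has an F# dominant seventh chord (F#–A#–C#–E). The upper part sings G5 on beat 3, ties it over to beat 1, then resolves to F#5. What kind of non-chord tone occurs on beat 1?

Suspension.

The harmony at that moment is F# dominant seventh chord (F#, A#, C#, E); G5 is not a chord tone.
It is held over (the same pitch as the preceding G5) and left by step down to F#5.
Held over from the previous chord and resolving down by step — a suspension.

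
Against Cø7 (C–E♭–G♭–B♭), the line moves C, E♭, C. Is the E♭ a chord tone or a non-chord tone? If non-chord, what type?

C half-diminished seventh chord contains C, E♭, G♭, B♭; E♭ is the third, so it is a chord tone.

Chord tone (the third of C half-diminished seventh chord).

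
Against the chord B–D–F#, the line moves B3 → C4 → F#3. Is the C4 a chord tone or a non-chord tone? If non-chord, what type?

The harmony at that moment is B minor triad (B, D, F#); C4 is not a chord tone.
It is approached by step up from B3 and left by leap down to F#3.
Step in, leap out — an escape tone.

Non-chord tone — an escape tone.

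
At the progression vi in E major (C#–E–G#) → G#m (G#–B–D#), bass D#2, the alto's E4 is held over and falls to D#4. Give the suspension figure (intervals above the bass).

9–8 suspension.

At the second chord the bass is D#2. The suspended E4 lies a ninth above the bass; after resolving down by step to D#4, the interval above the bass becomes an octave.
Suspension figures are named by those two intervals: 9–8.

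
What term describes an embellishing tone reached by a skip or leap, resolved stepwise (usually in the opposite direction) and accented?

Approach: by leap. Departure: by step. Metric position: strong.
Leap in, step out, in a metrically strong position — an appoggiatura. (It is the mirror image of the escape tone, which steps in and leaps out from a weak position.)

Appoggiatura.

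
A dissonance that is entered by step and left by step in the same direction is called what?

Passing tone.

Approach: by step. Departure: by step, continuing in the same direction.
Stepwise on both sides with no change of direction means the note fills in the space between two different chord tones — a passing tone. (Had it turned back to its starting note it would be a neighbor tone instead.)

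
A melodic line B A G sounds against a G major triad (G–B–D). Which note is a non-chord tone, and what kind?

A is a passing tone.

The harmony at that moment is G major triad (G, B, D); A is not a chord tone.
It is approached by step down from B and left by step down to G.
Step in, step out in the same direction — a passing tone.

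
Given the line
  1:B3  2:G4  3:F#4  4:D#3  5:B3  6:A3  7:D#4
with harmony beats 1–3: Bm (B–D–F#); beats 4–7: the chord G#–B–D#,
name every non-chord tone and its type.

The harmony at that moment is B minor triad (B, D, F#); G4 is not a chord tone.
It is approached by leap up from B3 and left by step down to F#4.
Leap in, step out — an appoggiatura.
The harmony at that moment is G# minor triad (G#, B, D#); A3 is not a chord tone.
It is approached by step down from B3 and left by leap up to D#4.
Step in, leap out — an escape tone.

G4 (beat 2) — appoggiatura; A3 (beat 6) — escape tone.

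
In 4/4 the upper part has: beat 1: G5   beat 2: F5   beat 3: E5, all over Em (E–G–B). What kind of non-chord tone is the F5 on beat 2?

The harmony at that moment is E minor triad (E, G, B); F5 is not a chord tone.
It is approached by step down from G5 and left by step down to E5.
Step in, step out in the same direction — a passing tone.

Passing tone.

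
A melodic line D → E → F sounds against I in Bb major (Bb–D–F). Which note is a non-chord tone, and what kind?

The harmony at that moment is Bb major triad (Bb, D, F); E is not a chord tone.
It is approached by step up from D and left by step up to F.
Step in, step out in the same direction — a passing tone.

E is a passing tone.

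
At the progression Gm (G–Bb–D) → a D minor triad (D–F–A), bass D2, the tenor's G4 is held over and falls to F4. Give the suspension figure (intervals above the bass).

At the second chord the bass is D2. The suspended G4 lies a fourth above the bass; after resolving down by step to F4, the interval above the bass becomes a third.
Suspension figures are named by those two intervals: 4–3.

4–3 suspension.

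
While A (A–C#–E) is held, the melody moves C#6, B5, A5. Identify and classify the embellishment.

The harmony at that moment is A major triad (A, C#, E); B5 is not a chord tone.
It is approached by step down from C#6 and left by step down to A5.
Step in, step out in the same direction — a passing tone.

B5 is a passing tone.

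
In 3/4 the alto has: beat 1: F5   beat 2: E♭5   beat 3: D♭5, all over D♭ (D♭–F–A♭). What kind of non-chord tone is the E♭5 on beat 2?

The harmony at that moment is D♭ major triad (D♭, F, A♭); E♭5 is not a chord tone.
It is approached by step down from F5 and left by step down to D♭5.
Step in, step out in the same direction — a passing tone.

Passing tone.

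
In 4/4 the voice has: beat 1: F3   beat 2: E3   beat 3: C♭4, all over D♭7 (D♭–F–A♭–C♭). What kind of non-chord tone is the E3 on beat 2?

Escape tone.

The harmony at that moment is D♭ dominant seventh chord (D♭, F, A♭, C♭); E3 is not a chord tone.
It is approached by step down from F3 and left by leap up to C♭4.
Step in, leap out, on a weak beat — an escape tone.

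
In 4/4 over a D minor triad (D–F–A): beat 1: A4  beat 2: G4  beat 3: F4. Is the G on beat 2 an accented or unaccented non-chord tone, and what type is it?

The harmony at that moment is D minor triad (D, F, A); G4 is not a chord tone.
It is approached by step down from A4 and left by step down to F4.
Step in, step out in the same direction — a passing tone.
It falls on a weak beat, so it is unaccented.

Unaccented passing tone.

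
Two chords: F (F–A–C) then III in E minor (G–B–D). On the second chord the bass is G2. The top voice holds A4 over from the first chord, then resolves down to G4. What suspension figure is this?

At the second chord the bass is G2. The suspended A4 lies a ninth above the bass; after resolving down by step to G4, the interval above the bass becomes an octave.
Suspension figures are named by those two intervals: 9–8.

9–8 suspension.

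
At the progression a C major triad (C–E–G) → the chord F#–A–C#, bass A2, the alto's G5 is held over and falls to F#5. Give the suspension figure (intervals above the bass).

7–6 suspension.

At the second chord the bass is A2. The suspended G5 lies a seventh above the bass; after resolving down by step to F#5, the interval above the bass becomes a sixth.
Suspension figures are named by those two intervals: 7–6.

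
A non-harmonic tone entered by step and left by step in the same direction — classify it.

Passing tone.

Approach: by step. Departure: by step, continuing in the same direction.
Stepwise on both sides with no change of direction means the note fills in the space between two different chord tones — a passing tone. (Had it turned back to its starting note it would be a neighbor tone instead.)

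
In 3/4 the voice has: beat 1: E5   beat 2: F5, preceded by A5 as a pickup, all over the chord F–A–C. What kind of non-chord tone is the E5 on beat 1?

Appoggiatura.

The harmony at that moment is F major triad (F, A, C); E5 is not a chord tone.
It is approached by leap down from A5 and left by step up to F5.
Leap in, step out, metrically accented — an appoggiatura.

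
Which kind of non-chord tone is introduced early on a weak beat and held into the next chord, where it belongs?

Anticipation.

Approach: ahead of the chord change (typically by step), so it is dissonant against the current harmony. Departure: none — the same pitch is restated or held and is a chord tone of the new harmony.
Dissonant first, consonant once the harmony catches up: the note simply arrives early — an anticipation. (The reverse timing, consonant first and dissonant after the change, would be a suspension or retardation.)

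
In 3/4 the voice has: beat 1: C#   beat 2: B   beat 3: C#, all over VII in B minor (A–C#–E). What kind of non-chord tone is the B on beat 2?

Lower neighbor tone.

The harmony at that moment is A major triad (A, C#, E); B is not a chord tone.
It is approached by step down from C# and left by step up to C#.
Step away and step back to the same note — a neighbor tone (lower neighbor).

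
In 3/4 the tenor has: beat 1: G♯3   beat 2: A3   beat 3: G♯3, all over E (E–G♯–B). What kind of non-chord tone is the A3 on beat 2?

Upper neighbor tone.

The harmony at that moment is E major triad (E, G♯, B); A3 is not a chord tone.
It is approached by step up from G♯3 and left by step down to G♯3.
Step away and step back to the same note — a neighbor tone (upper neighbor).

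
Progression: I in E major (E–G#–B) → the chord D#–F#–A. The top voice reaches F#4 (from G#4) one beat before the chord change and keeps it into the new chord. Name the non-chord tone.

F#4 is an anticipation.

The harmony at that moment is E major triad (E, G#, B); F#4 is not a chord tone.
It is approached by step down from G#4 and then sustained as the same pitch into the next harmony.
Arriving early and becoming a chord tone when the harmony changes — an anticipation.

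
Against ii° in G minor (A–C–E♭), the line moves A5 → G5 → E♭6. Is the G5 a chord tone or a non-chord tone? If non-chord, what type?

The harmony at that moment is A diminished triad (A, C, E♭); G5 is not a chord tone.
It is approached by step down from A5 and left by leap up to E♭6.
Step in, leap out — an escape tone.

Non-chord tone — an escape tone.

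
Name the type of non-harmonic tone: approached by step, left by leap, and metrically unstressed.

Approach: by step. Departure: by leap. Metric position: weak.
Step in, leap out, from a weak position — an escape tone (échappée). (It is the mirror image of the appoggiatura, which leaps in and steps out on a strong beat.)

Escape tone.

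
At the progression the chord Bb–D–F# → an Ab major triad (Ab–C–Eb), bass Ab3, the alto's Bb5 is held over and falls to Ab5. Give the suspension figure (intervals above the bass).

9–8 suspension.

At the second chord the bass is Ab3. The suspended Bb5 lies a ninth above the bass; after resolving down by step to Ab5, the interval above the bass becomes an octave.
Suspension figures are named by those two intervals: 9–8.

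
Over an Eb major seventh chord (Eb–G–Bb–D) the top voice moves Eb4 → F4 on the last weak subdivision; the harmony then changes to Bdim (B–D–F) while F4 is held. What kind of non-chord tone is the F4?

The harmony at that moment is Eb major seventh chord (Eb, G, Bb, D); F4 is not a chord tone.
It is approached by step up from Eb4 and then sustained as the same pitch into the next harmony.
Arriving early and becoming a chord tone when the harmony changes — an anticipation.

F4 is an anticipation.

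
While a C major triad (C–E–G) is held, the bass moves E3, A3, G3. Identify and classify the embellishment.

A3 is an appoggiatura.

The harmony at that moment is C major triad (C, E, G); A3 is not a chord tone.
It is approached by leap up from E3 and left by step down to G3.
Leap in, step out — an appoggiatura.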